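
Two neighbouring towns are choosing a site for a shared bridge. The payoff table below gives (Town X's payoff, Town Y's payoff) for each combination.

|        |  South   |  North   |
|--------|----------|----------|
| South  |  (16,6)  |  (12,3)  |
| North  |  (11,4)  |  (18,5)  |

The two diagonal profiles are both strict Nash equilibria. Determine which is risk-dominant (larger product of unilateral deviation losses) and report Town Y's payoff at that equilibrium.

6

At both South: Town X loses 16 − 11 = 5 by deviating; Town Y loses 6 − 3 = 3. Product = 5·3 = 15.
At both North: Town X loses 18 − 12 = 6 by deviating; Town Y loses 5 − 4 = 1. Product = 6·1 = 6.
15 > 6, so both South is risk-dominant. Town Y's payoff there is 6.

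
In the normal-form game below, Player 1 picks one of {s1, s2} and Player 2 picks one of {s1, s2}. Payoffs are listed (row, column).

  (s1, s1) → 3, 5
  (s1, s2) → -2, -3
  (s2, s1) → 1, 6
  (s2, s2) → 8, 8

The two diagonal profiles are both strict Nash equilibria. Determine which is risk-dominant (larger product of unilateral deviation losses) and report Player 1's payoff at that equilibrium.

8

At both s1: Player 1 loses 3 − 1 = 2 by deviating; Player 2 loses 5 − (-3) = 8. Product = 2·8 = 16.
At both s2: Player 1 loses 8 − (-2) = 10 by deviating; Player 2 loses 8 − 6 = 2. Product = 10·2 = 20.
20 > 16, so both s2 is risk-dominant. Player 1's payoff there is 8.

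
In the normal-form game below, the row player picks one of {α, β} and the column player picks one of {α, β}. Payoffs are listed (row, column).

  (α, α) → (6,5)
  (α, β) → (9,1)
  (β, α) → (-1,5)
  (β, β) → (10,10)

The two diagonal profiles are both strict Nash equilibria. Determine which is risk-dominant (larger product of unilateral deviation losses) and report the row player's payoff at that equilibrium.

6

At both α: the row player loses 6 − (-1) = 7 by deviating; the column player loses 5 − 1 = 4. Product = 7·4 = 28.
At both β: the row player loses 10 − 9 = 1 by deviating; the column player loses 10 − 5 = 5. Product = 1·5 = 5.
28 > 5, so both α is risk-dominant. The row player's payoff there is 6.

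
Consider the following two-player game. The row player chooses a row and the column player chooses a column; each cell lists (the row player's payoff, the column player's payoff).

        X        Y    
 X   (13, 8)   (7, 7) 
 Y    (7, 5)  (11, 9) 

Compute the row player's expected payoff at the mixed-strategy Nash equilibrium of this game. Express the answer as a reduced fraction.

47/5

The column player mixes with probability q on X, chosen so the row player is indifferent: 13q + 7(1−q) = 7q + 11(1−q) gives q = 2/5.
The row player's expected payoff (from either row, since indifferent) is 13·2/5 + 7·3/5 = 47/5.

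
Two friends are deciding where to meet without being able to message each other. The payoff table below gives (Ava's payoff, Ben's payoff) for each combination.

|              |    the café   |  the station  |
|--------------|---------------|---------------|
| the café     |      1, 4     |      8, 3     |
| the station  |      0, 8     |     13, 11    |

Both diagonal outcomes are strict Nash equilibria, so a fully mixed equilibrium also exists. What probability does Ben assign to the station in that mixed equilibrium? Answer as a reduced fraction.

1/6

Ben's mix q on the café must make Ava indifferent between the café and the station.
Ava's payoff from the café: 1q + 8(1−q). From the station: 0q + 13(1−q).
Set equal: 1q = 5(1−q) → q = 5/6.
Probability on the station is 1 − 5/6 = 1/6.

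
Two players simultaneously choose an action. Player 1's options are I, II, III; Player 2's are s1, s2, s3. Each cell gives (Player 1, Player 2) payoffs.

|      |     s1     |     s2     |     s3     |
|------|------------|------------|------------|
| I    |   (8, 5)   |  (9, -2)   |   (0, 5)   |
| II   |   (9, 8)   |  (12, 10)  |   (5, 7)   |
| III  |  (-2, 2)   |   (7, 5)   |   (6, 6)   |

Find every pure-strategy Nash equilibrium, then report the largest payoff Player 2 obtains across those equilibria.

(II, s2) is a pure NE (Player 1: 12 ≥ 9; Player 2: 10 ≥ 8). Player 2 gets 10.
(III, s3) is a pure NE (Player 1: 6 ≥ 5; Player 2: 6 ≥ 5). Player 2 gets 6.
Every other cell has a profitable deviation for at least one player. Highest of {10, 6} is 10.

10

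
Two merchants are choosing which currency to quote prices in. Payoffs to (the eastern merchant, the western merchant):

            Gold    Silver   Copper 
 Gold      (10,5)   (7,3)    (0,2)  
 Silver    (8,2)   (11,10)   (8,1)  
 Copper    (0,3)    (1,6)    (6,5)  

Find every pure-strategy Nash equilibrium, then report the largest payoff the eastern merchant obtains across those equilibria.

11

Both Gold is a pure NE (the eastern merchant: 10 ≥ 8; the western merchant: 5 ≥ 3). The eastern merchant gets 10.
Both Silver is a pure NE (the eastern merchant: 11 ≥ 7; the western merchant: 10 ≥ 2). The eastern merchant gets 11.
Every other cell has a profitable deviation for at least one player. Highest of {10, 11} is 11.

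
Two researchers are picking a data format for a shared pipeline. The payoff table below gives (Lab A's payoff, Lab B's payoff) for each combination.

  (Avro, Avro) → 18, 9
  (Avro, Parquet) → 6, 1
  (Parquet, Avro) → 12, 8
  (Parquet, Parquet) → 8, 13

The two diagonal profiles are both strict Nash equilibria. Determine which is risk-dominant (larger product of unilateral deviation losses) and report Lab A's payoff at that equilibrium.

18

At both Avro: Lab A loses 18 − 12 = 6 by deviating; Lab B loses 9 − 1 = 8. Product = 6·8 = 48.
At both Parquet: Lab A loses 8 − 6 = 2 by deviating; Lab B loses 13 − 8 = 5. Product = 2·5 = 10.
48 > 10, so both Avro is risk-dominant. Lab A's payoff there is 18.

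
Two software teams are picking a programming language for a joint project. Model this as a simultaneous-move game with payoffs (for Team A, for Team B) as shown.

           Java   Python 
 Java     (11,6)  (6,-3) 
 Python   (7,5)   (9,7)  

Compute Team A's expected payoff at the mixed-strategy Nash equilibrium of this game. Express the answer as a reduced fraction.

57/7

Team B mixes with probability q on Java, chosen so Team A is indifferent: 11q + 6(1−q) = 7q + 9(1−q) gives q = 3/7.
Team A's expected payoff (from either row, since indifferent) is 11·3/7 + 6·4/7 = 57/7.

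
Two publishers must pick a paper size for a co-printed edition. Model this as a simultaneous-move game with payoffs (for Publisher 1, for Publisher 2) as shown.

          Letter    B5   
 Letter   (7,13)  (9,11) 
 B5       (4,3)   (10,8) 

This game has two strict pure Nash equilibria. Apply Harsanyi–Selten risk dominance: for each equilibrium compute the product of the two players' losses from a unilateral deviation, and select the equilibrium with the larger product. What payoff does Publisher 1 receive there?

At both Letter: Publisher 1 loses 7 − 4 = 3 by deviating; Publisher 2 loses 13 − 11 = 2. Product = 3·2 = 6.
At both B5: Publisher 1 loses 10 − 9 = 1 by deviating; Publisher 2 loses 8 − 3 = 5. Product = 1·5 = 5.
6 > 5, so both Letter is risk-dominant. Publisher 1's payoff there is 7.

7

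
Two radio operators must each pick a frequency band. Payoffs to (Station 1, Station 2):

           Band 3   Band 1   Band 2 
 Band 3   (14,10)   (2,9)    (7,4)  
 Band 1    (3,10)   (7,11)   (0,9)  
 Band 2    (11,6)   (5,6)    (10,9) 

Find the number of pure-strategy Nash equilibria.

Both Band 3: Station 1 gets 14 (best alternative 11); Station 2 gets 10 (best alternative 9). Neither deviates — NE.
Both Band 1: Station 1 gets 7 (best alternative 5); Station 2 gets 11 (best alternative 10). Neither deviates — NE.
Both Band 2: Station 1 gets 10 (best alternative 7); Station 2 gets 9 (best alternative 6). Neither deviates — NE.
(Band 3, Band 1) is not a NE: Station 1 would switch to Band 1 (7 > 2).
No other cell survives both best-response checks, so there are 3 pure NE.

3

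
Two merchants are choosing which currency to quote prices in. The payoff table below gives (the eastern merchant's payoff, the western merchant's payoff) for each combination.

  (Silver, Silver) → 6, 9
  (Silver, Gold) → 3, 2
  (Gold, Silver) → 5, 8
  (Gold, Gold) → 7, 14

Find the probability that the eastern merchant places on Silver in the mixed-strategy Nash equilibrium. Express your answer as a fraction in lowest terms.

The eastern merchant's mix p on Silver must make the western merchant indifferent between Silver and Gold.
The western merchant's payoff from Silver: 9p + 8(1−p). From Gold: 2p + 14(1−p).
Set equal: 7p = 6(1−p) → p = 6/13.

6/13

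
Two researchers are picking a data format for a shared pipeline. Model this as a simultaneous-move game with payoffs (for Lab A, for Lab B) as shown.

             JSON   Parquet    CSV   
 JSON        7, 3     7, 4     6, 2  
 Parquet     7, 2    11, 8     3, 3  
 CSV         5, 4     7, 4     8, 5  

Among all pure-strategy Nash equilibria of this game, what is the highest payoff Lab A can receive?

11

Both Parquet is a pure NE (Lab A: 11 ≥ 7; Lab B: 8 ≥ 3). Lab A gets 11.
Both CSV is a pure NE (Lab A: 8 ≥ 6; Lab B: 5 ≥ 4). Lab A gets 8.
Every other cell has a profitable deviation for at least one player. Highest of {11, 8} is 11.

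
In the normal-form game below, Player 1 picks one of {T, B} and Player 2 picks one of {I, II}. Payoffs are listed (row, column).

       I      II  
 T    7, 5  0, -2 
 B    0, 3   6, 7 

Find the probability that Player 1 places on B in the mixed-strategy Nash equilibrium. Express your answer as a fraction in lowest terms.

7/11

Player 1's mix p on T must make Player 2 indifferent between I and II.
Player 2's payoff from I: 5p + 3(1−p). From II: (-2)p + 7(1−p).
Set equal: 7p = 4(1−p) → p = 4/11.
Probability on B is 1 − 4/11 = 7/11.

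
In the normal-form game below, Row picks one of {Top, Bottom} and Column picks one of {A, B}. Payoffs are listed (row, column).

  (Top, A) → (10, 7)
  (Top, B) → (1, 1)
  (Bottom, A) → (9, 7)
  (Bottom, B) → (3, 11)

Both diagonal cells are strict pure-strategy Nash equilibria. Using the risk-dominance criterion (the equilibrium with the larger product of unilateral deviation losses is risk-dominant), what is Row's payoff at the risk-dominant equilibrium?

3

At (Top, A): Row loses 10 − 9 = 1 by deviating; Column loses 7 − 1 = 6. Product = 1·6 = 6.
At (Bottom, B): Row loses 3 − 1 = 2 by deviating; Column loses 11 − 7 = 4. Product = 2·4 = 8.
8 > 6, so (Bottom, B) is risk-dominant. Row's payoff there is 3.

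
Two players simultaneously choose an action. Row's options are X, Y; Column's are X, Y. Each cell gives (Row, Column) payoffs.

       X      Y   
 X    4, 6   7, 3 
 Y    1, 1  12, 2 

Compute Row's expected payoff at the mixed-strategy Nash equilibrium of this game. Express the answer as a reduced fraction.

41/8

Column mixes with probability q on X, chosen so Row is indifferent: 4q + 7(1−q) = 1q + 12(1−q) gives q = 5/8.
Row's expected payoff (from either row, since indifferent) is 4·5/8 + 7·3/8 = 41/8.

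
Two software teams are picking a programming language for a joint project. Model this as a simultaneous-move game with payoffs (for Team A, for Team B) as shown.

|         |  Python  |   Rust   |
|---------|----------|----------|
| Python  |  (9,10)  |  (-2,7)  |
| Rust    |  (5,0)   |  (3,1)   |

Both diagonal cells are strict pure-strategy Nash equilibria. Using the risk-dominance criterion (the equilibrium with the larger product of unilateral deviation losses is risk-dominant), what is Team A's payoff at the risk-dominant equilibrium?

9

At both Python: Team A loses 9 − 5 = 4 by deviating; Team B loses 10 − 7 = 3. Product = 4·3 = 12.
At both Rust: Team A loses 3 − (-2) = 5 by deviating; Team B loses 1 − 0 = 1. Product = 5·1 = 5.
12 > 5, so both Python is risk-dominant. Team A's payoff there is 9.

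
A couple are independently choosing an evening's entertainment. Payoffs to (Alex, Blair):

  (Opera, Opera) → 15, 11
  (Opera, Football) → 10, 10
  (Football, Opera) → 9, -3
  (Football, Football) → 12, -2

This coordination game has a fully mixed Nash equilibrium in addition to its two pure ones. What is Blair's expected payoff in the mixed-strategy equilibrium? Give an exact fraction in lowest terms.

Alex mixes with probability p on Opera, chosen so Blair is indifferent: 11p + (-3)(1−p) = 10p + (-2)(1−p) gives p = 1/2.
Blair's expected payoff is 11·1/2 + (-3)·1/2 = 4.

4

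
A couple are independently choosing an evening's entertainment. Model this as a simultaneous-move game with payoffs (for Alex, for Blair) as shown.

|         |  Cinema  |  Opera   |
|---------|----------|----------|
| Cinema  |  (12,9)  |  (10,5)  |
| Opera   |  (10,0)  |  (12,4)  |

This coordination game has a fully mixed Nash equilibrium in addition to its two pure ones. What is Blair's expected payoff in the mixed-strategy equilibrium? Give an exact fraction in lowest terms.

9/2

Alex mixes with probability p on Cinema, chosen so Blair is indifferent: 9p + 0(1−p) = 5p + 4(1−p) gives p = 1/2.
Blair's expected payoff is 9·1/2 + 0·1/2 = 9/2.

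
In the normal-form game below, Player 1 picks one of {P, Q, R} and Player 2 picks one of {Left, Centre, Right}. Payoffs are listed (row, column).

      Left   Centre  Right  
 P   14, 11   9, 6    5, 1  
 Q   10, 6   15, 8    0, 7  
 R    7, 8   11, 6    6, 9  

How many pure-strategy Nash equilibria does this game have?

3

(P, Left): Player 1 gets 14 (best alternative 10); Player 2 gets 11 (best alternative 6). Neither deviates — NE.
(Q, Centre): Player 1 gets 15 (best alternative 11); Player 2 gets 8 (best alternative 7). Neither deviates — NE.
(R, Right): Player 1 gets 6 (best alternative 5); Player 2 gets 9 (best alternative 8). Neither deviates — NE.
(P, Centre) is not a NE: Player 1 would switch to Q (15 > 9).
No other cell survives both best-response checks, so there are 3 pure NE.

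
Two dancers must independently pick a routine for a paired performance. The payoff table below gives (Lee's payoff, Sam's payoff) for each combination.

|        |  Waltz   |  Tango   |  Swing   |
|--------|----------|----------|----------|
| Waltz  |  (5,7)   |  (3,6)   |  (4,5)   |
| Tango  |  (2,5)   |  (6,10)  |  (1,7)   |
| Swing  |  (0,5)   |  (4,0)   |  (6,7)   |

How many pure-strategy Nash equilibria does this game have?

Both Waltz: Lee gets 5 (best alternative 2); Sam gets 7 (best alternative 6). Neither deviates — NE.
Both Tango: Lee gets 6 (best alternative 4); Sam gets 10 (best alternative 7). Neither deviates — NE.
Both Swing: Lee gets 6 (best alternative 4); Sam gets 7 (best alternative 5). Neither deviates — NE.
(Swing, Waltz) is not a NE: Lee would switch to Waltz (5 > 0).
No other cell survives both best-response checks, so there are 3 pure NE.

3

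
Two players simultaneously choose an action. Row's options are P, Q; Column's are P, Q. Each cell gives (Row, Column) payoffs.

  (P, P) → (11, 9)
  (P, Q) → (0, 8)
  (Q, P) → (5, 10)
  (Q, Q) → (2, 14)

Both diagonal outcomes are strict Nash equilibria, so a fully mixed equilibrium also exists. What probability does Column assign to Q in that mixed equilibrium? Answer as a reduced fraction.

Column's mix q on P must make Row indifferent between P and Q.
Row's payoff from P: 11q + 0(1−q). From Q: 5q + 2(1−q).
Set equal: 6q = 2(1−q) → q = 2/8 = 1/4.
Probability on Q is 1 − 1/4 = 3/4.

3/4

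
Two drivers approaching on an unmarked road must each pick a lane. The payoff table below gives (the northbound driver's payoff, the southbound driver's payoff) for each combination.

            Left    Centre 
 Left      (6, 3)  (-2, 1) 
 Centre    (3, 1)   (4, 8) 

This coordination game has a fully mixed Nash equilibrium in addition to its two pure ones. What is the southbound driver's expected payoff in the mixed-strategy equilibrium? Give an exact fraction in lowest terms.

The northbound driver mixes with probability p on Left, chosen so the southbound driver is indifferent: 3p + 1(1−p) = 1p + 8(1−p) gives p = 7/9.
The southbound driver's expected payoff is 3·7/9 + 1·2/9 = 23/9.

23/9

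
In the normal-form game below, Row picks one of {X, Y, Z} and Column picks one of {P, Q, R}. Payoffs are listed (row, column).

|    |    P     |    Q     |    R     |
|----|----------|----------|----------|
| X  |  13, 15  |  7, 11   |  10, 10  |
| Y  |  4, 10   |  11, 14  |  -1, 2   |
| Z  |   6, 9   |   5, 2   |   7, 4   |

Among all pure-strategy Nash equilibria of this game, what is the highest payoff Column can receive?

15

(X, P) is a pure NE (Row: 13 ≥ 6; Column: 15 ≥ 11). Column gets 15.
(Y, Q) is a pure NE (Row: 11 ≥ 7; Column: 14 ≥ 10). Column gets 14.
Every other cell has a profitable deviation for at least one player. Highest of {15, 14} is 15.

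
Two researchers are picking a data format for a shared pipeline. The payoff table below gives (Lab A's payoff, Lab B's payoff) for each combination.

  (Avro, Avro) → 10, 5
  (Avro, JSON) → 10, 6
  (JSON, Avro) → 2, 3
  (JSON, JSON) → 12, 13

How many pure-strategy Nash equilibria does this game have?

1

Both JSON: Lab A gets 12 (best alternative 10); Lab B gets 13 (best alternative 3). Neither deviates — NE.
Both Avro is not a NE: Lab B would switch to JSON (6 > 5).
No other cell survives both best-response checks, so there is 1 pure NE.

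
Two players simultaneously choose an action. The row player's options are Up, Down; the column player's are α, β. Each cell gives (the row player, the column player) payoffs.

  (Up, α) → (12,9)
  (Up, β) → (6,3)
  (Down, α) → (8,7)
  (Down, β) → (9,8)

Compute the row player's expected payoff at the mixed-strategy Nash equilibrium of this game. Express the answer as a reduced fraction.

The column player mixes with probability q on α, chosen so the row player is indifferent: 12q + 6(1−q) = 8q + 9(1−q) gives q = 3/7.
The row player's expected payoff (from either row, since indifferent) is 12·3/7 + 6·4/7 = 60/7.

60/7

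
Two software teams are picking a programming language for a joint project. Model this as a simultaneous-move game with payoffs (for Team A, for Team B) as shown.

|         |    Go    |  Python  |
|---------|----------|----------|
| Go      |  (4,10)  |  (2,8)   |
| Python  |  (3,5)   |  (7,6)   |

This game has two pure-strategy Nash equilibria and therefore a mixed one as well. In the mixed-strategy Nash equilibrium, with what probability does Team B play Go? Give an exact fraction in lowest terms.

Team B's mix q on Go must make Team A indifferent between Go and Python.
Team A's payoff from Go: 4q + 2(1−q). From Python: 3q + 7(1−q).
Set equal: 1q = 5(1−q) → q = 5/6.

5/6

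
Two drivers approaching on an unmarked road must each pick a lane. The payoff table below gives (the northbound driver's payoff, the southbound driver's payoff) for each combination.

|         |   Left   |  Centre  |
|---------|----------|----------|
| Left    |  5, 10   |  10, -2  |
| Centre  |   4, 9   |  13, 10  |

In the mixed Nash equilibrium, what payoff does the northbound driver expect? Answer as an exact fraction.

The southbound driver mixes with probability q on Left, chosen so the northbound driver is indifferent: 5q + 10(1−q) = 4q + 13(1−q) gives q = 3/4.
The northbound driver's expected payoff (from either row, since indifferent) is 5·3/4 + 10·1/4 = 25/4.

25/4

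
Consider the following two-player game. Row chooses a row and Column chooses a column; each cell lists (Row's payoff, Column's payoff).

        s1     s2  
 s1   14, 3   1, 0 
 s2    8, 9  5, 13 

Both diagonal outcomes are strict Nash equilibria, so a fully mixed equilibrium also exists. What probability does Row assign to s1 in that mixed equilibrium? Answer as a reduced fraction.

4/7

Row's mix p on s1 must make Column indifferent between s1 and s2.
Column's payoff from s1: 3p + 9(1−p). From s2: 0p + 13(1−p).
Set equal: 3p = 4(1−p) → p = 4/7.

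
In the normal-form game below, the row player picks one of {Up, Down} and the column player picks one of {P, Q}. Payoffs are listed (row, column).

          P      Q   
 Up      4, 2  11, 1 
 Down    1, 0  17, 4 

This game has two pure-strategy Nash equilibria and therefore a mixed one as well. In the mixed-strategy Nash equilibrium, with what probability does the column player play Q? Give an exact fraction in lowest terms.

1/3

The column player's mix q on P must make the row player indifferent between Up and Down.
The row player's payoff from Up: 4q + 11(1−q). From Down: 1q + 17(1−q).
Set equal: 3q = 6(1−q) → q = 6/9 = 2/3.
Probability on Q is 1 − 2/3 = 1/3.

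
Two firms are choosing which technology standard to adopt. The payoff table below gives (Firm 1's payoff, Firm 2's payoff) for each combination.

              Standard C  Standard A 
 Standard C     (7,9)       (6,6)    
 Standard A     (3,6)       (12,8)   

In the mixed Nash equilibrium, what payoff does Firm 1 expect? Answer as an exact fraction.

Firm 2 mixes with probability q on Standard C, chosen so Firm 1 is indifferent: 7q + 6(1−q) = 3q + 12(1−q) gives q = 3/5.
Firm 1's expected payoff (from either row, since indifferent) is 7·3/5 + 6·2/5 = 33/5.

33/5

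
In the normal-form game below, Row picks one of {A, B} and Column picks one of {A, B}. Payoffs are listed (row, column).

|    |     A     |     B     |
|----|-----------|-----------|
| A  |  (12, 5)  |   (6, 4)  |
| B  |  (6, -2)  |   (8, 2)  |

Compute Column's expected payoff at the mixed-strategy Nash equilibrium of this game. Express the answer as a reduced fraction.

18/5

Row mixes with probability p on A, chosen so Column is indifferent: 5p + (-2)(1−p) = 4p + 2(1−p) gives p = 4/5.
Column's expected payoff is 5·4/5 + (-2)·1/5 = 18/5.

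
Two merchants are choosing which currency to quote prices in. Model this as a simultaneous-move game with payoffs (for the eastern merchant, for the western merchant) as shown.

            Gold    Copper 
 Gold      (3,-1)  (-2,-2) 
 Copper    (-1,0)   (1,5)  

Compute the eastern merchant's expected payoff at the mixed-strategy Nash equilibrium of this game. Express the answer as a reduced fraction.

The western merchant mixes with probability q on Gold, chosen so the eastern merchant is indifferent: 3q + (-2)(1−q) = (-1)q + 1(1−q) gives q = 3/7.
The eastern merchant's expected payoff (from either row, since indifferent) is 3·3/7 + (-2)·4/7 = 1/7.

1/7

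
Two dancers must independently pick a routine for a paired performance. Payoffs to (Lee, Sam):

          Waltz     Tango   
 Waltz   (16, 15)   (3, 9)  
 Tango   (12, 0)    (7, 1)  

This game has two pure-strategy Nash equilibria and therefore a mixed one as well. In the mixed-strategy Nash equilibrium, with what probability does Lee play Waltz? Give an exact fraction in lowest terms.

Lee's mix p on Waltz must make Sam indifferent between Waltz and Tango.
Sam's payoff from Waltz: 15p + 0(1−p). From Tango: 9p + 1(1−p).
Set equal: 6p = 1(1−p) → p = 1/7.

1/7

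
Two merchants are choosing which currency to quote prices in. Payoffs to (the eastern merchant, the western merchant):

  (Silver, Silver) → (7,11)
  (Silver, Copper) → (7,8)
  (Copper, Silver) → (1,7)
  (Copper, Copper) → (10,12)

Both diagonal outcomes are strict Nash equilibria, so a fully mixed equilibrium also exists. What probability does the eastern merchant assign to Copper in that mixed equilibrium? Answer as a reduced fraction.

3/8

The eastern merchant's mix p on Silver must make the western merchant indifferent between Silver and Copper.
The western merchant's payoff from Silver: 11p + 7(1−p). From Copper: 8p + 12(1−p).
Set equal: 3p = 5(1−p) → p = 5/8.
Probability on Copper is 1 − 5/8 = 3/8.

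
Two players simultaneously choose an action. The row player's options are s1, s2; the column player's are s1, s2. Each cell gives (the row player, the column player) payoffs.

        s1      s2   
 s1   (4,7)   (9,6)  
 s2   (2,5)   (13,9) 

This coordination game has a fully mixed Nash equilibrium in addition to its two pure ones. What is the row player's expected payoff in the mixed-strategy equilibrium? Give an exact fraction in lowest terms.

17/3

The column player mixes with probability q on s1, chosen so the row player is indifferent: 4q + 9(1−q) = 2q + 13(1−q) gives q = 2/3.
The row player's expected payoff (from either row, since indifferent) is 4·2/3 + 9·1/3 = 17/3.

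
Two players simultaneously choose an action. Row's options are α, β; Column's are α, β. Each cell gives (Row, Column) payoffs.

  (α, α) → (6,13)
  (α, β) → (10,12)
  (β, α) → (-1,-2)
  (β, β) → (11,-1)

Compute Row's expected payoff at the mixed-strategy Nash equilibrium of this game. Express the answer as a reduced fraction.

19/2

Column mixes with probability q on α, chosen so Row is indifferent: 6q + 10(1−q) = (-1)q + 11(1−q) gives q = 1/8.
Row's expected payoff (from either row, since indifferent) is 6·1/8 + 10·7/8 = 19/2.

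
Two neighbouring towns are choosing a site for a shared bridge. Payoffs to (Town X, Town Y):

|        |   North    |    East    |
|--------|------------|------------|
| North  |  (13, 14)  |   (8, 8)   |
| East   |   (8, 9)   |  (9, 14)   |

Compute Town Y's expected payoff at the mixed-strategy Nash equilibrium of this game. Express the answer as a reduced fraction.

124/11

Town X mixes with probability p on North, chosen so Town Y is indifferent: 14p + 9(1−p) = 8p + 14(1−p) gives p = 5/11.
Town Y's expected payoff is 14·5/11 + 9·6/11 = 124/11.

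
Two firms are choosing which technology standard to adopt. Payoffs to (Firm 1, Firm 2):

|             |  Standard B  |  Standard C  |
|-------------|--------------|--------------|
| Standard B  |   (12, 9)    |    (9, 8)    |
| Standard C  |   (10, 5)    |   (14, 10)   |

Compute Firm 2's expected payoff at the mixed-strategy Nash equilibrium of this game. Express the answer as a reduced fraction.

Firm 1 mixes with probability p on Standard B, chosen so Firm 2 is indifferent: 9p + 5(1−p) = 8p + 10(1−p) gives p = 5/6.
Firm 2's expected payoff is 9·5/6 + 5·1/6 = 25/3.

25/3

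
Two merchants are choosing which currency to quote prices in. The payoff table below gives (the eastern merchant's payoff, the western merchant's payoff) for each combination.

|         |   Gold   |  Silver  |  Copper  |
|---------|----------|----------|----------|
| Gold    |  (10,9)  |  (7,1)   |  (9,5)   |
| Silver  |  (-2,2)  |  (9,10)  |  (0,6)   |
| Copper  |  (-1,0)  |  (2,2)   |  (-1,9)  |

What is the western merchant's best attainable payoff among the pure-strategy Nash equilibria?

Both Gold is a pure NE (the eastern merchant: 10 ≥ -1; the western merchant: 9 ≥ 5). The western merchant gets 9.
Both Silver is a pure NE (the eastern merchant: 9 ≥ 7; the western merchant: 10 ≥ 6). The western merchant gets 10.
Every other cell has a profitable deviation for at least one player. Highest of {9, 10} is 10.

10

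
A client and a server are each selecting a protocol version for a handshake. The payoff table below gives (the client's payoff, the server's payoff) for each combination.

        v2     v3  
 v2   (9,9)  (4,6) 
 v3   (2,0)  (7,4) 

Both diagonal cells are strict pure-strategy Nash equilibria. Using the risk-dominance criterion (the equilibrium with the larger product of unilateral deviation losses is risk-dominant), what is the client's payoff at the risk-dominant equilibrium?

At both v2: the client loses 9 − 2 = 7 by deviating; the server loses 9 − 6 = 3. Product = 7·3 = 21.
At both v3: the client loses 7 − 4 = 3 by deviating; the server loses 4 − 0 = 4. Product = 3·4 = 12.
21 > 12, so both v2 is risk-dominant. The client's payoff there is 9.

9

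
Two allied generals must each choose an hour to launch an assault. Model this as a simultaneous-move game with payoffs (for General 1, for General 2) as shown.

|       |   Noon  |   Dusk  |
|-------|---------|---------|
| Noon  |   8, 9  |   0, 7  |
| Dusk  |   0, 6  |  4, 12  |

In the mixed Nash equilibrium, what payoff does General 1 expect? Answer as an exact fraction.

General 2 mixes with probability q on Noon, chosen so General 1 is indifferent: 8q + 0(1−q) = 0q + 4(1−q) gives q = 1/3.
General 1's expected payoff (from either row, since indifferent) is 8·1/3 + 0·2/3 = 8/3.

8/3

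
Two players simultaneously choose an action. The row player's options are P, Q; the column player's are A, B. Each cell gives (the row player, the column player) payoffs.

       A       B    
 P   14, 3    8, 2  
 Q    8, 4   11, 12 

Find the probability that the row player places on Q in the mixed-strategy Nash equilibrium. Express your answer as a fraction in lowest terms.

The row player's mix p on P must make the column player indifferent between A and B.
The column player's payoff from A: 3p + 4(1−p). From B: 2p + 12(1−p).
Set equal: 1p = 8(1−p) → p = 8/9.
Probability on Q is 1 − 8/9 = 1/9.

1/9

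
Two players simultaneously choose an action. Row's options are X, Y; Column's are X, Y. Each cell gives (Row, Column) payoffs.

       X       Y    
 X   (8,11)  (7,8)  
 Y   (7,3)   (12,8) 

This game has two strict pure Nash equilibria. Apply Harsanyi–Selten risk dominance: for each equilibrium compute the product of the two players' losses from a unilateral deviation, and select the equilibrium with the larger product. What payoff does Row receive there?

12

At both X: Row loses 8 − 7 = 1 by deviating; Column loses 11 − 8 = 3. Product = 1·3 = 3.
At both Y: Row loses 12 − 7 = 5 by deviating; Column loses 8 − 3 = 5. Product = 5·5 = 25.
25 > 3, so both Y is risk-dominant. Row's payoff there is 12.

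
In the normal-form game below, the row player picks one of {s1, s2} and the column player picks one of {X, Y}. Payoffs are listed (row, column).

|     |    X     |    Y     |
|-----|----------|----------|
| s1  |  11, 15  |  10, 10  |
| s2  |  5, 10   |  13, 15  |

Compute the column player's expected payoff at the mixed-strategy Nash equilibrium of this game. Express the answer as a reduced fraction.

25/2

The row player mixes with probability p on s1, chosen so the column player is indifferent: 15p + 10(1−p) = 10p + 15(1−p) gives p = 1/2.
The column player's expected payoff is 15·1/2 + 10·1/2 = 25/2.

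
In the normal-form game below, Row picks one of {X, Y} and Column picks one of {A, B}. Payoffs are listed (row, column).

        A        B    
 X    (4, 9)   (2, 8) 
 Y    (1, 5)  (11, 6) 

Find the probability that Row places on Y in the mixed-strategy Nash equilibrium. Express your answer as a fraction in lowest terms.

Row's mix p on X must make Column indifferent between A and B.
Column's payoff from A: 9p + 5(1−p). From B: 8p + 6(1−p).
Set equal: 1p = 1(1−p) → p = 1/2.
Probability on Y is 1 − 1/2 = 1/2.

1/2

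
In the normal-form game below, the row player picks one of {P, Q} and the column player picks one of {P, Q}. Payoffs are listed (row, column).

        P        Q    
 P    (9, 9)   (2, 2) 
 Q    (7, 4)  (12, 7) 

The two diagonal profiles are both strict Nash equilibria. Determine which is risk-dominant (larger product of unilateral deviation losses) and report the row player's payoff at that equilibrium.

12

At both P: the row player loses 9 − 7 = 2 by deviating; the column player loses 9 − 2 = 7. Product = 2·7 = 14.
At both Q: the row player loses 12 − 2 = 10 by deviating; the column player loses 7 − 4 = 3. Product = 10·3 = 30.
30 > 14, so both Q is risk-dominant. The row player's payoff there is 12.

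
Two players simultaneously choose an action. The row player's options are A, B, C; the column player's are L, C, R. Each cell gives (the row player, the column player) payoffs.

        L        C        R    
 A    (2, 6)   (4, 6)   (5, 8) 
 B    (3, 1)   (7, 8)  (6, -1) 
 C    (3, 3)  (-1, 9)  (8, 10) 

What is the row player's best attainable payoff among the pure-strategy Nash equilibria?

(B, C) is a pure NE (the row player: 7 ≥ 4; the column player: 8 ≥ 1). The row player gets 7.
(C, R) is a pure NE (the row player: 8 ≥ 6; the column player: 10 ≥ 9). The row player gets 8.
Every other cell has a profitable deviation for at least one player. Highest of {7, 8} is 8.

8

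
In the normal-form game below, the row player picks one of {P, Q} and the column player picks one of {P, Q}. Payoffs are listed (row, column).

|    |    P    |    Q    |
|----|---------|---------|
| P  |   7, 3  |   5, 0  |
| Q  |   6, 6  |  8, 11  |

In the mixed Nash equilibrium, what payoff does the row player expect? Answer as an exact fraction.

The column player mixes with probability q on P, chosen so the row player is indifferent: 7q + 5(1−q) = 6q + 8(1−q) gives q = 3/4.
The row player's expected payoff (from either row, since indifferent) is 7·3/4 + 5·1/4 = 13/2.

13/2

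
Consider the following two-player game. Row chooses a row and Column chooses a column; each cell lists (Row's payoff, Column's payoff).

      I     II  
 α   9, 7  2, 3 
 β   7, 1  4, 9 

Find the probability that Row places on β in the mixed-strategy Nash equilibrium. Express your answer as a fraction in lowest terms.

Row's mix p on α must make Column indifferent between I and II.
Column's payoff from I: 7p + 1(1−p). From II: 3p + 9(1−p).
Set equal: 4p = 8(1−p) → p = 8/12 = 2/3.
Probability on β is 1 − 2/3 = 1/3.

1/3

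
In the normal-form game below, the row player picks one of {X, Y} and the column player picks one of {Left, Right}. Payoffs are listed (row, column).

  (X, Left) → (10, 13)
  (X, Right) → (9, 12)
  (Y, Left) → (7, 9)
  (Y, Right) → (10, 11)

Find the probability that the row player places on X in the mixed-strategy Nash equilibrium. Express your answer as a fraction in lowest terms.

2/3

The row player's mix p on X must make the column player indifferent between Left and Right.
The column player's payoff from Left: 13p + 9(1−p). From Right: 12p + 11(1−p).
Set equal: 1p = 2(1−p) → p = 2/3.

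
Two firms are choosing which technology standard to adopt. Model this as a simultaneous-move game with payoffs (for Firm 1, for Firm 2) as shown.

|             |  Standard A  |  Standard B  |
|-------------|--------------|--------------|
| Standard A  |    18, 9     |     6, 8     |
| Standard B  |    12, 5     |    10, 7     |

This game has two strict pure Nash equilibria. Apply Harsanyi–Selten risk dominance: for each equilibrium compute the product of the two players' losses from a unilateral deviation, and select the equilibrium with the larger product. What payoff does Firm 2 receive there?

At both Standard A: Firm 1 loses 18 − 12 = 6 by deviating; Firm 2 loses 9 − 8 = 1. Product = 6·1 = 6.
At both Standard B: Firm 1 loses 10 − 6 = 4 by deviating; Firm 2 loses 7 − 5 = 2. Product = 4·2 = 8.
8 > 6, so both Standard B is risk-dominant. Firm 2's payoff there is 7.

7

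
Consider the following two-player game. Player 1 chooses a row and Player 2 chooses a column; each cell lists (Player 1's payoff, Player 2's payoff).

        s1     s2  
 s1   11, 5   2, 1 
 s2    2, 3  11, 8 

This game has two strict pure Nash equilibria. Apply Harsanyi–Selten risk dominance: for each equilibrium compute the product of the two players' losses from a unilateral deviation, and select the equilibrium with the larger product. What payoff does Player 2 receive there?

8

At both s1: Player 1 loses 11 − 2 = 9 by deviating; Player 2 loses 5 − 1 = 4. Product = 9·4 = 36.
At both s2: Player 1 loses 11 − 2 = 9 by deviating; Player 2 loses 8 − 3 = 5. Product = 9·5 = 45.
45 > 36, so both s2 is risk-dominant. Player 2's payoff there is 8.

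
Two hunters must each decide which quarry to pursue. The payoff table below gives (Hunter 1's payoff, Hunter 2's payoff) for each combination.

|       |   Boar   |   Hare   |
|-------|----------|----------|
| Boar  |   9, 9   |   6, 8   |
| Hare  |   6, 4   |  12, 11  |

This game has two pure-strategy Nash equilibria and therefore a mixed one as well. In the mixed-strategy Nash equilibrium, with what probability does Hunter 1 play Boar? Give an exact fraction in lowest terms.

7/8

Hunter 1's mix p on Boar must make Hunter 2 indifferent between Boar and Hare.
Hunter 2's payoff from Boar: 9p + 4(1−p). From Hare: 8p + 11(1−p).
Set equal: 1p = 7(1−p) → p = 7/8.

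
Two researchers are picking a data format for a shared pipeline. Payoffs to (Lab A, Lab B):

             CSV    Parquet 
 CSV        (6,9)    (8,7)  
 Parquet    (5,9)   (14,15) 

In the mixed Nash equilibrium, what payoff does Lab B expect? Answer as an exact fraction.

Lab A mixes with probability p on CSV, chosen so Lab B is indifferent: 9p + 9(1−p) = 7p + 15(1−p) gives p = 3/4.
Lab B's expected payoff is 9·3/4 + 9·1/4 = 9.

9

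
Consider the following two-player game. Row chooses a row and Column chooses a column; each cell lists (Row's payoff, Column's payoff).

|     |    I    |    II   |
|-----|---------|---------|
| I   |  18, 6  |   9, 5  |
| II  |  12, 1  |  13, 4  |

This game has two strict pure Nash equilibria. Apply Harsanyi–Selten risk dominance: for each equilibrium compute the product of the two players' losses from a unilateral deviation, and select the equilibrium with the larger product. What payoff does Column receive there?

At both I: Row loses 18 − 12 = 6 by deviating; Column loses 6 − 5 = 1. Product = 6·1 = 6.
At both II: Row loses 13 − 9 = 4 by deviating; Column loses 4 − 1 = 3. Product = 4·3 = 12.
12 > 6, so both II is risk-dominant. Column's payoff there is 4.

4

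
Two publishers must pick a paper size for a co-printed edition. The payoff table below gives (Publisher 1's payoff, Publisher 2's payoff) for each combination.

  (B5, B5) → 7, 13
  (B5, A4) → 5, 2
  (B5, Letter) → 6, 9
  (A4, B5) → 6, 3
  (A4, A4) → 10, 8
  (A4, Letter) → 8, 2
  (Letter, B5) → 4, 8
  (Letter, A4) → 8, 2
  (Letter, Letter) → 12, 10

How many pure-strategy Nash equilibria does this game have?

3

Both B5: Publisher 1 gets 7 (best alternative 6); Publisher 2 gets 13 (best alternative 9). Neither deviates — NE.
Both A4: Publisher 1 gets 10 (best alternative 8); Publisher 2 gets 8 (best alternative 3). Neither deviates — NE.
Both Letter: Publisher 1 gets 12 (best alternative 8); Publisher 2 gets 10 (best alternative 8). Neither deviates — NE.
(B5, Letter) is not a NE: Publisher 1 would switch to Letter (12 > 6).
No other cell survives both best-response checks, so there are 3 pure NE.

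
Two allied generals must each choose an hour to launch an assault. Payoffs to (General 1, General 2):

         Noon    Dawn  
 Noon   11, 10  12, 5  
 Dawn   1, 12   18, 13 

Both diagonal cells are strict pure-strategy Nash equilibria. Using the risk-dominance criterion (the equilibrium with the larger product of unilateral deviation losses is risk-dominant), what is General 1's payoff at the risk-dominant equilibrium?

11

At both Noon: General 1 loses 11 − 1 = 10 by deviating; General 2 loses 10 − 5 = 5. Product = 10·5 = 50.
At both Dawn: General 1 loses 18 − 12 = 6 by deviating; General 2 loses 13 − 12 = 1. Product = 6·1 = 6.
50 > 6, so both Noon is risk-dominant. General 1's payoff there is 11.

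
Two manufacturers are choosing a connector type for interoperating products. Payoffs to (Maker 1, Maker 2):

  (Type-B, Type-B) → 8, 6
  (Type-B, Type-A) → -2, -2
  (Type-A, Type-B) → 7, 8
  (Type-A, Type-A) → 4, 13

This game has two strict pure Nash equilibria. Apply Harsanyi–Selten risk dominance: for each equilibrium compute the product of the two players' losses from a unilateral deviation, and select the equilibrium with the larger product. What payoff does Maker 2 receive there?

13

At both Type-B: Maker 1 loses 8 − 7 = 1 by deviating; Maker 2 loses 6 − (-2) = 8. Product = 1·8 = 8.
At both Type-A: Maker 1 loses 4 − (-2) = 6 by deviating; Maker 2 loses 13 − 8 = 5. Product = 6·5 = 30.
30 > 8, so both Type-A is risk-dominant. Maker 2's payoff there is 13.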